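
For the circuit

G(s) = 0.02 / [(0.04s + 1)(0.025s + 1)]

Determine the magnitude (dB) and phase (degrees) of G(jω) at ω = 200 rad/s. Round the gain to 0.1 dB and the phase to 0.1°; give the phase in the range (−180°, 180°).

At ω = 200 rad/s:
pole (1 + j200·0.04) = 1 + j8 → |·| ≈ 8.0623, ∠ ≈ 82.87°
pole (1 + j200·0.025) = 1 + j5 → |·| ≈ 5.099, ∠ ≈ 78.69°
|G| = 0.02 · 1 / (8.0623 · 5.099) ≈ 0.0004865
Gain = 20 log₁₀(0.0004865) ≈ -66.26 dB
∠G = (0°) − (82.87° + 78.69°) = -161.56°

-66.3 dB, -161.6°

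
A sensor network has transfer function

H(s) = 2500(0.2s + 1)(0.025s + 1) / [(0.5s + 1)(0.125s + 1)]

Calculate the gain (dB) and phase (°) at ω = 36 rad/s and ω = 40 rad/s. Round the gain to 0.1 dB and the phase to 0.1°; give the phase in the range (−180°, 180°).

ω = 36: 49.4 dB, -40.2°; ω = 40: 48.9 dB, -38.0°

At ω = 36 rad/s:
zero (1 + j36·0.2) = 1 + j7.2 → |·| ≈ 7.2691, ∠ ≈ 82.09°
zero (1 + j36·0.025) = 1 + j0.9 → |·| ≈ 1.3454, ∠ ≈ 41.99°
pole (1 + j36·0.5) = 1 + j18 → |·| ≈ 18.028, ∠ ≈ 86.82°
pole (1 + j36·0.125) = 1 + j4.5 → |·| ≈ 4.6098, ∠ ≈ 77.47°
|H| = 2500 · 7.2691 · 1.3454 / (18.028 · 4.6098) ≈ 294.2
Gain = 20 log₁₀(294.2) ≈ 49.37 dB
∠H = (82.09° + 41.99°) − (86.82° + 77.47°) = -40.21°

At ω = 40 rad/s:
zero (1 + j40·0.2) = 1 + j8 → |·| ≈ 8.0623, ∠ ≈ 82.87°
zero (1 + j40·0.025) = 1 + j1 → |·| ≈ 1.4142, ∠ ≈ 45.00°
pole (1 + j40·0.5) = 1 + j20 → |·| ≈ 20.025, ∠ ≈ 87.14°
pole (1 + j40·0.125) = 1 + j5 → |·| ≈ 5.099, ∠ ≈ 78.69°
|H| = 2500 · 8.0623 · 1.4142 / (20.025 · 5.099) ≈ 279.16
Gain = 20 log₁₀(279.16) ≈ 48.92 dB
∠H = (82.87° + 45.00°) − (87.14° + 78.69°) = -37.96°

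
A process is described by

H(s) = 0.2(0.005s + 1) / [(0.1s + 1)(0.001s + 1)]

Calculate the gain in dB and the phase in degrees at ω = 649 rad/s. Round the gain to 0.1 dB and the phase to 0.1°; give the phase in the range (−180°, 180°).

-41.1 dB, -49.2°

At ω = 649 rad/s:
zero (1 + j649·0.005) = 1 + j3.245 → |·| ≈ 3.3956, ∠ ≈ 72.87°
pole (1 + j649·0.1) = 1 + j64.9 → |·| ≈ 64.908, ∠ ≈ 89.12°
pole (1 + j649·0.001) = 1 + j0.649 → |·| ≈ 1.1921, ∠ ≈ 32.98°
|H| = 0.2 · 3.3956 / (64.908 · 1.1921) ≈ 0.0087768
Gain = 20 log₁₀(0.0087768) ≈ -41.13 dB
∠H = (72.87°) − (89.12° + 32.98°) = -49.23°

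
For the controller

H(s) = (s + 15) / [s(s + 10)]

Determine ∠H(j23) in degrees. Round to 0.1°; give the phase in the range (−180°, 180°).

-99.6°

At s = jω = j23:
zero (s+15): 15 + j23 → |·| = √(15²+23²) = √754 ≈ 27.459, ∠ = arctan(23/15) ≈ 56.89°
pole (s+10): 10 + j23 → |·| = √(10²+23²) = √629 ≈ 25.08, ∠ = arctan(23/10) ≈ 66.50°
pole at origin: |s| = 23, ∠ = 90.00° (in denominator)
∠H = 56.89° − 156.50° = -99.61°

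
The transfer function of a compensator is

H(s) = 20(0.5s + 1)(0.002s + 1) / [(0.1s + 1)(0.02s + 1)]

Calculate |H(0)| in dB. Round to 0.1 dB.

26.0 dB

H(0) = 20 · 1 / 1 = 20
20 log₁₀(20) ≈ 26.02 dB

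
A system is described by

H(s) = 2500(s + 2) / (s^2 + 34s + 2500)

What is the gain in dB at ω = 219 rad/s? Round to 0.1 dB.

At s = jω = j219:
zero (s+2): 2 + j219 → |·| = √(2²+219²) = √47965 ≈ 219.01, ∠ = arctan(219/2) ≈ 89.48°
quadratic: (j219)² + 34·j219 + 2500 = -45461 + j7446 → |·| ≈ 46067, ∠ ≈ 170.70°
|H| = 2500 · 219.01 / 46067 ≈ 11.885
Gain = 20 log₁₀(11.885) ≈ 21.50 dB

21.5 dB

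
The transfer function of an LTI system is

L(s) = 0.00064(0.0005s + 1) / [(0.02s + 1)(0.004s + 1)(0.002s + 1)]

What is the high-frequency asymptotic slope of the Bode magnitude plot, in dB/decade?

Each pole contributes −20 dB/decade at high frequency; each zero contributes +20 dB/decade.
Net: 1 zero(s) − 3 pole(s) → -40 dB/decade.

-40 dB/decade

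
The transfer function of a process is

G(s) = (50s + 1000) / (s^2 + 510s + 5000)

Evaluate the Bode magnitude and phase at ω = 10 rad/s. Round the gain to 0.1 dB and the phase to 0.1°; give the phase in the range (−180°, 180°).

-16.0 dB, -19.6°

Substitute s = j10:
Numerator: 50(j10) + 1000 = 1000 + j500
Denominator: (j10)^2 + 510(j10) + 5000 = 4900 + j5100
|N| = √(1000² + 500²) ≈ 1118, ∠N ≈ 26.57°
|D| = √(4900² + 5100²) ≈ 7072.5, ∠D ≈ 46.15°
|G| = 1118 / 7072.5 ≈ 0.15808
Gain = 20 log₁₀(0.15808) ≈ -16.02 dB
∠G = 26.57° − 46.15° = -19.58°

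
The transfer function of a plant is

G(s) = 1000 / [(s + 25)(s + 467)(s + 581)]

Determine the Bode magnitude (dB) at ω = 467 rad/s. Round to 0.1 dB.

-107.2 dB

At s = jω = j467:
pole (s+25): 25 + j467 → |·| = √(25²+467²) = √218714 ≈ 467.67, ∠ = arctan(467/25) ≈ 86.94°
pole (s+467): 467 + j467 → |·| = √(467²+467²) = √436178 ≈ 660.44, ∠ = arctan(467/467) ≈ 45.00°
pole (s+581): 581 + j467 → |·| = √(581²+467²) = √555650 ≈ 745.42, ∠ = arctan(467/581) ≈ 38.79°
|G| = 1000 / 2.3024e+08 ≈ 4.3433e-06
Gain = 20 log₁₀(4.3433e-06) ≈ -107.24 dB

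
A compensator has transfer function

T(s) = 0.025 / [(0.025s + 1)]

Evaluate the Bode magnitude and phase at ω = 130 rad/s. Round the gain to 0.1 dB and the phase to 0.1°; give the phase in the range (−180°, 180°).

-42.7 dB, -72.9°

At ω = 130 rad/s:
pole (1 + j130·0.025) = 1 + j3.25 → |·| ≈ 3.4004, ∠ ≈ 72.90°
|T| = 0.025 · 1 / (3.4004) ≈ 0.0073521
Gain = 20 log₁₀(0.0073521) ≈ -42.67 dB
∠T = (0°) − (72.90°) = -72.90°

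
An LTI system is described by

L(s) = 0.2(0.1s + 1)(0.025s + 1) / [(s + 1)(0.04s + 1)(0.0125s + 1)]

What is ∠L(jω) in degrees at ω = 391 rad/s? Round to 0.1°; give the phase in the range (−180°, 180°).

-81.9°

At ω = 391 rad/s:
zero (1 + j391·0.1) = 1 + j39.1 → |·| ≈ 39.113, ∠ ≈ 88.53°
zero (1 + j391·0.025) = 1 + j9.775 → |·| ≈ 9.826, ∠ ≈ 84.16°
pole (1 + j391·1) = 1 + j391 → |·| ≈ 391, ∠ ≈ 89.85°
pole (1 + j391·0.04) = 1 + j15.64 → |·| ≈ 15.672, ∠ ≈ 86.34°
pole (1 + j391·0.0125) = 1 + j4.8875 → |·| ≈ 4.9888, ∠ ≈ 78.44°
∠L = (88.53° + 84.16°) − (89.85° + 86.34° + 78.44°) = -81.94°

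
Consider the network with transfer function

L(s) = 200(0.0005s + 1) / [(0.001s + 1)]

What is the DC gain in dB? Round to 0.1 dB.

46.0 dB

L(0) = 200 · 1 / 1 = 200
20 log₁₀(200) ≈ 46.02 dB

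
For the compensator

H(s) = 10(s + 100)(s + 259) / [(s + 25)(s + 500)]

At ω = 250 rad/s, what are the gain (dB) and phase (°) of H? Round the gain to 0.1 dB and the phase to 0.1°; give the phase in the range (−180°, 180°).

At s = jω = j250:
zero (s+100): 100 + j250 → |·| = √(100²+250²) = √72500 ≈ 269.26, ∠ = arctan(250/100) ≈ 68.20°
zero (s+259): 259 + j250 → |·| = √(259²+250²) = √129581 ≈ 359.97, ∠ = arctan(250/259) ≈ 43.99°
pole (s+25): 25 + j250 → |·| = √(25²+250²) = √63125 ≈ 251.25, ∠ = arctan(250/25) ≈ 84.29°
pole (s+500): 500 + j250 → |·| = √(500²+250²) = √312500 ≈ 559.02, ∠ = arctan(250/500) ≈ 26.57°
|H| = 10 · 96926 / 1.4045e+05 ≈ 6.9011
Gain = 20 log₁₀(6.9011) ≈ 16.78 dB
∠H = 112.19° − 110.86° = 1.33°

16.8 dB, 1.3°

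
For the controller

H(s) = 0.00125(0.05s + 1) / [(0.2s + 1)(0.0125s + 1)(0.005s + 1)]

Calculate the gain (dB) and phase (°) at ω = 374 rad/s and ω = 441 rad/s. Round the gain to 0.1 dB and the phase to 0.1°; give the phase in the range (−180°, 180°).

ω = 374: -90.2 dB, -142.1°; ω = 441: -92.7 dB, -147.3°

At ω = 374 rad/s:
zero (1 + j374·0.05) = 1 + j18.7 → |·| ≈ 18.727, ∠ ≈ 86.94°
pole (1 + j374·0.2) = 1 + j74.8 → |·| ≈ 74.807, ∠ ≈ 89.23°
pole (1 + j374·0.0125) = 1 + j4.675 → |·| ≈ 4.7808, ∠ ≈ 77.93°
pole (1 + j374·0.005) = 1 + j1.87 → |·| ≈ 2.1206, ∠ ≈ 61.86°
|H| = 0.00125 · 18.727 / (74.807 · 4.7808 · 2.1206) ≈ 3.0866e-05
Gain = 20 log₁₀(3.0866e-05) ≈ -90.21 dB
∠H = (86.94°) − (89.23° + 77.93° + 61.86°) = -142.08°

At ω = 441 rad/s:
zero (1 + j441·0.05) = 1 + j22.05 → |·| ≈ 22.073, ∠ ≈ 87.40°
pole (1 + j441·0.2) = 1 + j88.2 → |·| ≈ 88.206, ∠ ≈ 89.35°
pole (1 + j441·0.0125) = 1 + j5.5125 → |·| ≈ 5.6025, ∠ ≈ 79.72°
pole (1 + j441·0.005) = 1 + j2.205 → |·| ≈ 2.4212, ∠ ≈ 65.61°
|H| = 0.00125 · 22.073 / (88.206 · 5.6025 · 2.4212) ≈ 2.306e-05
Gain = 20 log₁₀(2.306e-05) ≈ -92.74 dB
∠H = (87.40°) − (89.35° + 79.72° + 65.61°) = -147.28°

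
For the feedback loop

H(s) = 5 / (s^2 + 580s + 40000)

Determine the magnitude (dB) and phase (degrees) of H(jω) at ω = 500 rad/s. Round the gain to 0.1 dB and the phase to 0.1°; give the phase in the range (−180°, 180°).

Substitute s = j500:
Numerator: 5 = 5 + j0
Denominator: (j500)^2 + 580(j500) + 40000 = -210000 + j290000
|N| = √(5² + 0²) ≈ 5, ∠N ≈ 0.00°
|D| = √(210000² + 290000²) ≈ 3.5805e+05, ∠D ≈ 125.91°
|H| = 5 / 3.5805e+05 ≈ 1.3965e-05
Gain = 20 log₁₀(1.3965e-05) ≈ -97.10 dB
∠H = 0.00° − 125.91° = -125.91°

-97.1 dB, -125.9°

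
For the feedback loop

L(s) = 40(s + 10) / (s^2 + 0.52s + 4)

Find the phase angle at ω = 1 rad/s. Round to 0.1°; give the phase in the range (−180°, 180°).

At s = jω = j1:
zero (s+10): 10 + j1 → |·| = √(10²+1²) = √101 ≈ 10.05, ∠ = arctan(1/10) ≈ 5.71°
quadratic: (j1)² + 0.52·j1 + 4 = 3 + j0.52 → |·| ≈ 3.0447, ∠ ≈ 9.83°
∠L = 5.71° − 9.83° = -4.12°

-4.1°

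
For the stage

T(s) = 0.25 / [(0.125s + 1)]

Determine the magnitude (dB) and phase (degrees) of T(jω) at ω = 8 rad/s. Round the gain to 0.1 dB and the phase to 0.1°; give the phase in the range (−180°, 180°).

-15.1 dB, -45.0°

At ω = 8 rad/s:
pole (1 + j8·0.125) = 1 + j1 → |·| ≈ 1.4142, ∠ ≈ 45.00°
|T| = 0.25 · 1 / (1.4142) ≈ 0.17678
Gain = 20 log₁₀(0.17678) ≈ -15.05 dB
∠T = (0°) − (45.00°) = -45.00°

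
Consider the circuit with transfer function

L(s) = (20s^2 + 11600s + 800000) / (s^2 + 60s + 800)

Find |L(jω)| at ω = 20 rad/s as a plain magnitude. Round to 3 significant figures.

652

Substitute s = j20:
Numerator: 20(j20)^2 + 11600(j20) + 800000 = 792000 + j232000
Denominator: (j20)^2 + 60(j20) + 800 = 400 + j1200
|N| = √(792000² + 232000²) ≈ 8.2528e+05, ∠N ≈ 16.33°
|D| = √(400² + 1200²) ≈ 1264.9, ∠D ≈ 71.57°
|L| = 8.2528e+05 / 1264.9 ≈ 652.45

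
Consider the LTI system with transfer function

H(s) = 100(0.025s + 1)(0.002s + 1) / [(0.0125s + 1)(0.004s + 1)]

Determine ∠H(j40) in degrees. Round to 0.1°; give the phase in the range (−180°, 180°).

13.9°

At ω = 40 rad/s:
zero (1 + j40·0.025) = 1 + j1 → |·| ≈ 1.4142, ∠ ≈ 45.00°
zero (1 + j40·0.002) = 1 + j0.08 → |·| ≈ 1.0032, ∠ ≈ 4.57°
pole (1 + j40·0.0125) = 1 + j0.5 → |·| ≈ 1.118, ∠ ≈ 26.57°
pole (1 + j40·0.004) = 1 + j0.16 → |·| ≈ 1.0127, ∠ ≈ 9.09°
∠H = (45.00° + 4.57°) − (26.57° + 9.09°) = 13.91°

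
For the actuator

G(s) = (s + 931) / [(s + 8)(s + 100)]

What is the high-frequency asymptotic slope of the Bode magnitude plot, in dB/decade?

Each pole contributes −20 dB/decade at high frequency; each zero contributes +20 dB/decade.
Net: 1 zero(s) − 2 pole(s) → -20 dB/decade.

-20 dB/decade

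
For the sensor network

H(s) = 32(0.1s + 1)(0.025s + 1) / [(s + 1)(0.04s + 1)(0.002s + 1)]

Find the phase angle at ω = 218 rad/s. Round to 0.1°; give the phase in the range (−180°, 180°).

At ω = 218 rad/s:
zero (1 + j218·0.1) = 1 + j21.8 → |·| ≈ 21.823, ∠ ≈ 87.37°
zero (1 + j218·0.025) = 1 + j5.45 → |·| ≈ 5.541, ∠ ≈ 79.60°
pole (1 + j218·1) = 1 + j218 → |·| ≈ 218, ∠ ≈ 89.74°
pole (1 + j218·0.04) = 1 + j8.72 → |·| ≈ 8.7772, ∠ ≈ 83.46°
pole (1 + j218·0.002) = 1 + j0.436 → |·| ≈ 1.0909, ∠ ≈ 23.56°
∠H = (87.37° + 79.60°) − (89.74° + 83.46° + 23.56°) = -29.79°

-29.8°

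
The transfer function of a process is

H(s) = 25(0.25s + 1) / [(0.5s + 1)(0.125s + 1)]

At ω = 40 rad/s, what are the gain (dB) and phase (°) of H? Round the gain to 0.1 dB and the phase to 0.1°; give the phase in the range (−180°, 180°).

At ω = 40 rad/s:
zero (1 + j40·0.25) = 1 + j10 → |·| ≈ 10.05, ∠ ≈ 84.29°
pole (1 + j40·0.5) = 1 + j20 → |·| ≈ 20.025, ∠ ≈ 87.14°
pole (1 + j40·0.125) = 1 + j5 → |·| ≈ 5.099, ∠ ≈ 78.69°
|H| = 25 · 10.05 / (20.025 · 5.099) ≈ 2.4606
Gain = 20 log₁₀(2.4606) ≈ 7.82 dB
∠H = (84.29°) − (87.14° + 78.69°) = -81.54°

7.8 dB, -81.5°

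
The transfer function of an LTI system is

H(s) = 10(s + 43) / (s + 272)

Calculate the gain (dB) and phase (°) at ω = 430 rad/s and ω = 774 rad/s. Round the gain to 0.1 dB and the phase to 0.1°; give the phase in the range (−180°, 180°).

At s = jω = j430:
zero (s+43): 43 + j430 → |·| = √(43²+430²) = √186749 ≈ 432.14, ∠ = arctan(430/43) ≈ 84.29°
pole (s+272): 272 + j430 → |·| = √(272²+430²) = √258884 ≈ 508.81, ∠ = arctan(430/272) ≈ 57.68°
|H| = 10 · 432.14 / 508.81 ≈ 8.4932
Gain = 20 log₁₀(8.4932) ≈ 18.58 dB
∠H = 84.29° − 57.68° = 26.61°

At s = jω = j774:
zero (s+43): 43 + j774 → |·| = √(43²+774²) = √600925 ≈ 775.19, ∠ = arctan(774/43) ≈ 86.82°
pole (s+272): 272 + j774 → |·| = √(272²+774²) = √673060 ≈ 820.4, ∠ = arctan(774/272) ≈ 70.64°
|H| = 10 · 775.19 / 820.4 ≈ 9.4489
Gain = 20 log₁₀(9.4489) ≈ 19.51 dB
∠H = 86.82° − 70.64° = 16.18°

ω = 430: 18.6 dB, 26.6°; ω = 774: 19.5 dB, 16.2°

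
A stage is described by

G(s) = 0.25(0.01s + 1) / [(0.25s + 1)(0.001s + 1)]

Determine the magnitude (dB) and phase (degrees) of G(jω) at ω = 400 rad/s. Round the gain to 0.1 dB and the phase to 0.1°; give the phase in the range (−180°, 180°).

At ω = 400 rad/s:
zero (1 + j400·0.01) = 1 + j4 → |·| ≈ 4.1231, ∠ ≈ 75.96°
pole (1 + j400·0.25) = 1 + j100 → |·| ≈ 100, ∠ ≈ 89.43°
pole (1 + j400·0.001) = 1 + j0.4 → |·| ≈ 1.077, ∠ ≈ 21.80°
|G| = 0.25 · 4.1231 / (100 · 1.077) ≈ 0.0095708
Gain = 20 log₁₀(0.0095708) ≈ -40.38 dB
∠G = (75.96°) − (89.43° + 21.80°) = -35.27°

-40.4 dB, -35.3°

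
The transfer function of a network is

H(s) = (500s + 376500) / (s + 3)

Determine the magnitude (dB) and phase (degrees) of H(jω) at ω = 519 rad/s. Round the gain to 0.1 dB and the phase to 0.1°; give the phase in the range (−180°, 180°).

58.9 dB, -55.1°

Substitute s = j519:
Numerator: 500(j519) + 376500 = 376500 + j259500
Denominator: (j519) + 3 = 3 + j519
|N| = √(376500² + 259500²) ≈ 4.5727e+05, ∠N ≈ 34.58°
|D| = √(3² + 519²) ≈ 519.01, ∠D ≈ 89.67°
|H| = 4.5727e+05 / 519.01 ≈ 881.04
Gain = 20 log₁₀(881.04) ≈ 58.90 dB
∠H = 34.58° − 89.67° = -55.09°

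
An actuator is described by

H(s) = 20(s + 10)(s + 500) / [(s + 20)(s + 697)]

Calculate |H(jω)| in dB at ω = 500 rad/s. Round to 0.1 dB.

At s = jω = j500:
zero (s+10): 10 + j500 → |·| = √(10²+500²) = √250100 ≈ 500.1, ∠ = arctan(500/10) ≈ 88.85°
zero (s+500): 500 + j500 → |·| = √(500²+500²) = √500000 ≈ 707.11, ∠ = arctan(500/500) ≈ 45.00°
pole (s+20): 20 + j500 → |·| = √(20²+500²) = √250400 ≈ 500.4, ∠ = arctan(500/20) ≈ 87.71°
pole (s+697): 697 + j500 → |·| = √(697²+500²) = √735809 ≈ 857.79, ∠ = arctan(500/697) ≈ 35.65°
|H| = 20 · 3.5363e+05 / 4.2924e+05 ≈ 16.477
Gain = 20 log₁₀(16.477) ≈ 24.34 dB

24.3 dB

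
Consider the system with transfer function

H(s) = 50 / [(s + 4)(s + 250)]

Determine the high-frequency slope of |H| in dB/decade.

Each pole contributes −20 dB/decade at high frequency; each zero contributes +20 dB/decade.
Net: 0 zero(s) − 2 pole(s) → -40 dB/decade.

-40 dB/decade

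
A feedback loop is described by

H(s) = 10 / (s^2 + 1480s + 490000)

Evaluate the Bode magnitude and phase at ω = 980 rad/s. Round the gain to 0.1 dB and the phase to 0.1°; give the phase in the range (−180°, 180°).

Substitute s = j980:
Numerator: 10 = 10 + j0
Denominator: (j980)^2 + 1480(j980) + 490000 = -470400 + j1450400
|N| = √(10² + 0²) ≈ 10, ∠N ≈ 0.00°
|D| = √(470400² + 1450400²) ≈ 1.5248e+06, ∠D ≈ 107.97°
|H| = 10 / 1.5248e+06 ≈ 6.5582e-06
Gain = 20 log₁₀(6.5582e-06) ≈ -103.66 dB
∠H = 0.00° − 107.97° = -107.97°

-103.7 dB, -108.0°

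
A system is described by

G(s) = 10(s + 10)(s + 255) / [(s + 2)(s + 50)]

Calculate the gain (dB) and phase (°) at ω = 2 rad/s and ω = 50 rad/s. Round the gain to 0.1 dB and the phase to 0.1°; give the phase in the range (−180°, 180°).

At s = jω = j2:
zero (s+10): 10 + j2 → |·| = √(10²+2²) = √104 ≈ 10.198, ∠ = arctan(2/10) ≈ 11.31°
zero (s+255): 255 + j2 → |·| = √(255²+2²) = √65029 ≈ 255.01, ∠ = arctan(2/255) ≈ 0.45°
pole (s+2): 2 + j2 → |·| = √(2²+2²) = √8 ≈ 2.8284, ∠ = arctan(2/2) ≈ 45.00°
pole (s+50): 50 + j2 → |·| = √(50²+2²) = √2504 ≈ 50.04, ∠ = arctan(2/50) ≈ 2.29°
|G| = 10 · 2600.6 / 141.53 ≈ 183.75
Gain = 20 log₁₀(183.75) ≈ 45.28 dB
∠G = 11.76° − 47.29° = -35.53°

At s = jω = j50:
zero (s+10): 10 + j50 → |·| = √(10²+50²) = √2600 ≈ 50.99, ∠ = arctan(50/10) ≈ 78.69°
zero (s+255): 255 + j50 → |·| = √(255²+50²) = √67525 ≈ 259.86, ∠ = arctan(50/255) ≈ 11.09°
pole (s+2): 2 + j50 → |·| = √(2²+50²) = √2504 ≈ 50.04, ∠ = arctan(50/2) ≈ 87.71°
pole (s+50): 50 + j50 → |·| = √(50²+50²) = √5000 ≈ 70.711, ∠ = arctan(50/50) ≈ 45.00°
|G| = 10 · 13250 / 3538.4 ≈ 37.446
Gain = 20 log₁₀(37.446) ≈ 31.47 dB
∠G = 89.78° − 132.71° = -42.93°

ω = 2: 45.3 dB, -35.5°; ω = 50: 31.5 dB, -42.9°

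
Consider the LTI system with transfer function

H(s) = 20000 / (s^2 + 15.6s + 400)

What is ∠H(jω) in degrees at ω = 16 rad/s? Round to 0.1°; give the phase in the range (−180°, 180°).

-60.0°

At s = jω = j16:
quadratic: (j16)² + 15.6·j16 + 400 = 144 + j249.6 → |·| ≈ 288.16, ∠ ≈ 60.02°
∠H = 0.00° − 60.02° = -60.02°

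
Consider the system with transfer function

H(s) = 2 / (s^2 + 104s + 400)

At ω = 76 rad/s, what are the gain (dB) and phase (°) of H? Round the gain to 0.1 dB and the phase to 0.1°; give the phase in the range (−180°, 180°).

-73.6 dB, -124.2°

Substitute s = j76:
Numerator: 2 = 2 + j0
Denominator: (j76)^2 + 104(j76) + 400 = -5376 + j7904
|N| = √(2² + 0²) ≈ 2, ∠N ≈ 0.00°
|D| = √(5376² + 7904²) ≈ 9559, ∠D ≈ 124.22°
|H| = 2 / 9559 ≈ 0.00020923
Gain = 20 log₁₀(0.00020923) ≈ -73.59 dB
∠H = 0.00° − 124.22° = -124.22°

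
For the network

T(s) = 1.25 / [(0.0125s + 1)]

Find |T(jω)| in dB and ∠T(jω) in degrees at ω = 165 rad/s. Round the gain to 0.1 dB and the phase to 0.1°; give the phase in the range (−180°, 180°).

-5.3 dB, -64.1°

At ω = 165 rad/s:
pole (1 + j165·0.0125) = 1 + j2.0625 → |·| ≈ 2.2921, ∠ ≈ 64.13°
|T| = 1.25 · 1 / (2.2921) ≈ 0.54535
Gain = 20 log₁₀(0.54535) ≈ -5.27 dB
∠T = (0°) − (64.13°) = -64.13°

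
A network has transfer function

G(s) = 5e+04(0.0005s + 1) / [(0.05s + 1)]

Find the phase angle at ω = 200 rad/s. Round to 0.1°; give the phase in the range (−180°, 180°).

At ω = 200 rad/s:
zero (1 + j200·0.0005) = 1 + j0.1 → |·| ≈ 1.005, ∠ ≈ 5.71°
pole (1 + j200·0.05) = 1 + j10 → |·| ≈ 10.05, ∠ ≈ 84.29°
∠G = (5.71°) − (84.29°) = -78.58°

-78.6°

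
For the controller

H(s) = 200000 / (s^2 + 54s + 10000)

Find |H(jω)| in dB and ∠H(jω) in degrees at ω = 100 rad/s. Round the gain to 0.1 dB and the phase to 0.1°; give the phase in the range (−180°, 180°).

31.4 dB, -90.0°

At s = jω = j100:
quadratic: (j100)² + 54·j100 + 10000 = 0 + j5400 → |·| ≈ 5400, ∠ ≈ 90.00°
|H| = 200000 / 5400 ≈ 37.037
Gain = 20 log₁₀(37.037) ≈ 31.37 dB
∠H = 0.00° − 90.00° = -90.00°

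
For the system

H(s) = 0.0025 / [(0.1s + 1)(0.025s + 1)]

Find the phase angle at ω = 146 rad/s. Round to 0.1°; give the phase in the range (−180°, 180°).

At ω = 146 rad/s:
pole (1 + j146·0.1) = 1 + j14.6 → |·| ≈ 14.634, ∠ ≈ 86.08°
pole (1 + j146·0.025) = 1 + j3.65 → |·| ≈ 3.7845, ∠ ≈ 74.68°
∠H = (0°) − (86.08° + 74.68°) = -160.76°

-160.8°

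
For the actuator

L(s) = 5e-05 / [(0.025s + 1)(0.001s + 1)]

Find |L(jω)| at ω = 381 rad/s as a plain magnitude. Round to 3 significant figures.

4.88e-06

At ω = 381 rad/s:
pole (1 + j381·0.025) = 1 + j9.525 → |·| ≈ 9.5773, ∠ ≈ 84.01°
pole (1 + j381·0.001) = 1 + j0.381 → |·| ≈ 1.0701, ∠ ≈ 20.86°
|L| = 5e-05 · 1 / (9.5773 · 1.0701) ≈ 4.8787e-06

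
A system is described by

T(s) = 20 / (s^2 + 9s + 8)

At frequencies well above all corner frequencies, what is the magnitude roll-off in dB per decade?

Each pole contributes −20 dB/decade at high frequency; each zero contributes +20 dB/decade.
Net: 0 zero(s) − 2 pole(s) → -40 dB/decade.

-40 dB/decade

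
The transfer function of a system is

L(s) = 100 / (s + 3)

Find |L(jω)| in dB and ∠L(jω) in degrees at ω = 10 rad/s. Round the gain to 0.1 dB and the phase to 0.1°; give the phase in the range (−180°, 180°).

Substitute s = j10:
Numerator: 100 = 100 + j0
Denominator: (j10) + 3 = 3 + j10
|N| = √(100² + 0²) ≈ 100, ∠N ≈ 0.00°
|D| = √(3² + 10²) ≈ 10.44, ∠D ≈ 73.30°
|L| = 100 / 10.44 ≈ 9.5785
Gain = 20 log₁₀(9.5785) ≈ 19.63 dB
∠L = 0.00° − 73.30° = -73.30°

19.6 dB, -73.3°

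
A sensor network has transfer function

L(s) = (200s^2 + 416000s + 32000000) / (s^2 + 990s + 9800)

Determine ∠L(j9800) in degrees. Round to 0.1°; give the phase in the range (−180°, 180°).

Substitute s = j9800:
Numerator: 200(j9800)^2 + 416000(j9800) + 32000000 = -19176000000 + j4076800000
Denominator: (j9800)^2 + 990(j9800) + 9800 = -96030200 + j9702000
|N| = √(19176000000² + 4076800000²) ≈ 1.9605e+10, ∠N ≈ 168.00°
|D| = √(96030200² + 9702000²) ≈ 9.6519e+07, ∠D ≈ 174.23°
∠L = 168.00° − 174.23° = -6.23°

-6.2°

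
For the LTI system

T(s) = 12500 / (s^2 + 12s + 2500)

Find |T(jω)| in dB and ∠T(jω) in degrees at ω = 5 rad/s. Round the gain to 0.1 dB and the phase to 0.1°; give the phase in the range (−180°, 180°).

14.1 dB, -1.4°

At s = jω = j5:
quadratic: (j5)² + 12·j5 + 2500 = 2475 + j60 → |·| ≈ 2475.7, ∠ ≈ 1.39°
|T| = 12500 / 2475.7 ≈ 5.0491
Gain = 20 log₁₀(5.0491) ≈ 14.06 dB
∠T = 0.00° − 1.39° = -1.39°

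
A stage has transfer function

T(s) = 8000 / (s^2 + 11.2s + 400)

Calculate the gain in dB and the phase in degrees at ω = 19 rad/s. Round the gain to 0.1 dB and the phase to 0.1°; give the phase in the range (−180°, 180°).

At s = jω = j19:
quadratic: (j19)² + 11.2·j19 + 400 = 39 + j212.8 → |·| ≈ 216.34, ∠ ≈ 79.61°
|T| = 8000 / 216.34 ≈ 36.979
Gain = 20 log₁₀(36.979) ≈ 31.36 dB
∠T = 0.00° − 79.61° = -79.61°

31.4 dB, -79.6°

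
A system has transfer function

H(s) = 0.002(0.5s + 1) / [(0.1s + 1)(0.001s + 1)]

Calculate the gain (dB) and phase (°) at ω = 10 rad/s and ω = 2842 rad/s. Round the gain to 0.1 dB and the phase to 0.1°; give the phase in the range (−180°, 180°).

ω = 10: -42.8 dB, 33.1°; ω = 2842: -49.6 dB, -70.5°

At ω = 10 rad/s:
zero (1 + j10·0.5) = 1 + j5 → |·| ≈ 5.099, ∠ ≈ 78.69°
pole (1 + j10·0.1) = 1 + j1 → |·| ≈ 1.4142, ∠ ≈ 45.00°
pole (1 + j10·0.001) = 1 + j0.01 → |·| ≈ 1, ∠ ≈ 0.57°
|H| = 0.002 · 5.099 / (1.4142 · 1) ≈ 0.0072111
Gain = 20 log₁₀(0.0072111) ≈ -42.84 dB
∠H = (78.69°) − (45.00° + 0.57°) = 33.12°

At ω = 2842 rad/s:
zero (1 + j2842·0.5) = 1 + j1421 → |·| ≈ 1421, ∠ ≈ 89.96°
pole (1 + j2842·0.1) = 1 + j284.2 → |·| ≈ 284.2, ∠ ≈ 89.80°
pole (1 + j2842·0.001) = 1 + j2.842 → |·| ≈ 3.0128, ∠ ≈ 70.61°
|H| = 0.002 · 1421 / (284.2 · 3.0128) ≈ 0.0033192
Gain = 20 log₁₀(0.0033192) ≈ -49.58 dB
∠H = (89.96°) − (89.80° + 70.61°) = -70.45°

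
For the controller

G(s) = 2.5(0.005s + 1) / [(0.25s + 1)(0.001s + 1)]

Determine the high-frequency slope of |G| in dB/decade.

Each pole contributes −20 dB/decade at high frequency; each zero contributes +20 dB/decade.
Net: 1 zero(s) − 2 pole(s) → -20 dB/decade.

-20 dB/decade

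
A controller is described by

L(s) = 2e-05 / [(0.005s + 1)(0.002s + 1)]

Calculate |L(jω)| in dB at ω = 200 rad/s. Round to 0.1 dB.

At ω = 200 rad/s:
pole (1 + j200·0.005) = 1 + j1 → |·| ≈ 1.4142, ∠ ≈ 45.00°
pole (1 + j200·0.002) = 1 + j0.4 → |·| ≈ 1.077, ∠ ≈ 21.80°
|L| = 2e-05 · 1 / (1.4142 · 1.077) ≈ 1.3131e-05
Gain = 20 log₁₀(1.3131e-05) ≈ -97.63 dB

-97.6 dB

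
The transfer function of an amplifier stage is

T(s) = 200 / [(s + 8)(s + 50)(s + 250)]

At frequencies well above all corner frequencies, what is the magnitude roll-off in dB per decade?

Each pole contributes −20 dB/decade at high frequency; each zero contributes +20 dB/decade.
Net: 0 zero(s) − 3 pole(s) → -60 dB/decade.

-60 dB/decade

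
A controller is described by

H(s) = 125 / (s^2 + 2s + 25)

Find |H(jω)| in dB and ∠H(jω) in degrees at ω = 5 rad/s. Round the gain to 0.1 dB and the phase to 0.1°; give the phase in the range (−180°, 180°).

At s = jω = j5:
quadratic: (j5)² + 2·j5 + 25 = 0 + j10 → |·| ≈ 10, ∠ ≈ 90.00°
|H| = 125 / 10 ≈ 12.5
Gain = 20 log₁₀(12.5) ≈ 21.94 dB
∠H = 0.00° − 90.00° = -90.00°

21.9 dB, -90.0°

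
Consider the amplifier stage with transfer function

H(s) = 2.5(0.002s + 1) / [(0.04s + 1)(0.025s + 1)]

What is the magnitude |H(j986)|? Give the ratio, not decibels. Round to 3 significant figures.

At ω = 986 rad/s:
zero (1 + j986·0.002) = 1 + j1.972 → |·| ≈ 2.2111, ∠ ≈ 63.11°
pole (1 + j986·0.04) = 1 + j39.44 → |·| ≈ 39.453, ∠ ≈ 88.55°
pole (1 + j986·0.025) = 1 + j24.65 → |·| ≈ 24.67, ∠ ≈ 87.68°
|H| = 2.5 · 2.2111 / (39.453 · 24.67) ≈ 0.0056794

0.00568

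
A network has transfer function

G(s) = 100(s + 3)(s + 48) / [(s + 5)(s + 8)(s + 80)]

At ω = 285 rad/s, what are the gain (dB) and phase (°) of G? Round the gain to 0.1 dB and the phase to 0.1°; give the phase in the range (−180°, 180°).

At s = jω = j285:
zero (s+3): 3 + j285 → |·| = √(3²+285²) = √81234 ≈ 285.02, ∠ = arctan(285/3) ≈ 89.40°
zero (s+48): 48 + j285 → |·| = √(48²+285²) = √83529 ≈ 289.01, ∠ = arctan(285/48) ≈ 80.44°
pole (s+5): 5 + j285 → |·| = √(5²+285²) = √81250 ≈ 285.04, ∠ = arctan(285/5) ≈ 88.99°
pole (s+8): 8 + j285 → |·| = √(8²+285²) = √81289 ≈ 285.11, ∠ = arctan(285/8) ≈ 88.39°
pole (s+80): 80 + j285 → |·| = √(80²+285²) = √87625 ≈ 296.02, ∠ = arctan(285/80) ≈ 74.32°
|G| = 100 · 82374 / 2.4057e+07 ≈ 0.34241
Gain = 20 log₁₀(0.34241) ≈ -9.31 dB
∠G = 169.84° − 251.70° = -81.86°

-9.3 dB, -81.9°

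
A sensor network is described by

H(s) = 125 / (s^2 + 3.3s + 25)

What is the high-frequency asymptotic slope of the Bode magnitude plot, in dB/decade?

Each pole contributes −20 dB/decade at high frequency; each zero contributes +20 dB/decade.
Net: 0 zero(s) − 2 pole(s) → -40 dB/decade.

-40 dB/decade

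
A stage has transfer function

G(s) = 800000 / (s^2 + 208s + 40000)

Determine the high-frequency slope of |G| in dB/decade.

-40 dB/decade

Each pole contributes −20 dB/decade at high frequency; each zero contributes +20 dB/decade.
Net: 0 zero(s) − 2 pole(s) → -40 dB/decade.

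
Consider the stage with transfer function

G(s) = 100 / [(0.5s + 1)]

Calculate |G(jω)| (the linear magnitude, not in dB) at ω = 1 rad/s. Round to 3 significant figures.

89.4

At ω = 1 rad/s:
pole (1 + j1·0.5) = 1 + j0.5 → |·| ≈ 1.118, ∠ ≈ 26.57°
|G| = 100 · 1 / (1.118) ≈ 89.445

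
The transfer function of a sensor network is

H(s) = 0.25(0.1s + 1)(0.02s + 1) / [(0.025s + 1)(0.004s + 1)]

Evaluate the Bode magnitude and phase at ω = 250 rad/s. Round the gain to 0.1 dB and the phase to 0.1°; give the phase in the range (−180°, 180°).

At ω = 250 rad/s:
zero (1 + j250·0.1) = 1 + j25 → |·| ≈ 25.02, ∠ ≈ 87.71°
zero (1 + j250·0.02) = 1 + j5 → |·| ≈ 5.099, ∠ ≈ 78.69°
pole (1 + j250·0.025) = 1 + j6.25 → |·| ≈ 6.3295, ∠ ≈ 80.91°
pole (1 + j250·0.004) = 1 + j1 → |·| ≈ 1.4142, ∠ ≈ 45.00°
|H| = 0.25 · 25.02 · 5.099 / (6.3295 · 1.4142) ≈ 3.5631
Gain = 20 log₁₀(3.5631) ≈ 11.04 dB
∠H = (87.71° + 78.69°) − (80.91° + 45.00°) = 40.49°

11.0 dB, 40.5°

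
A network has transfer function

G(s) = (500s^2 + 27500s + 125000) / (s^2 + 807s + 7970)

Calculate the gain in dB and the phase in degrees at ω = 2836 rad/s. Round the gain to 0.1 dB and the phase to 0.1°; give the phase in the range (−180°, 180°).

53.7 dB, 14.8°

Substitute s = j2836:
Numerator: 500(j2836)^2 + 27500(j2836) + 125000 = -4021323000 + j77990000
Denominator: (j2836)^2 + 807(j2836) + 7970 = -8034926 + j2288652
|N| = √(4021323000² + 77990000²) ≈ 4.0221e+09, ∠N ≈ 178.89°
|D| = √(8034926² + 2288652²) ≈ 8.3545e+06, ∠D ≈ 164.10°
|G| = 4.0221e+09 / 8.3545e+06 ≈ 481.43
Gain = 20 log₁₀(481.43) ≈ 53.65 dB
∠G = 178.89° − 164.10° = 14.79°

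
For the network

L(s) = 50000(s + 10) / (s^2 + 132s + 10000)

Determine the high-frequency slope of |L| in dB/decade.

-20 dB/decade

Each pole contributes −20 dB/decade at high frequency; each zero contributes +20 dB/decade.
Net: 1 zero(s) − 2 pole(s) → -20 dB/decade.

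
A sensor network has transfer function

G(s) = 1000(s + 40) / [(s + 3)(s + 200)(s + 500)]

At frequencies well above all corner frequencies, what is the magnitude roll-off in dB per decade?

-40 dB/decade

Each pole contributes −20 dB/decade at high frequency; each zero contributes +20 dB/decade.
Net: 1 zero(s) − 3 pole(s) → -40 dB/decade.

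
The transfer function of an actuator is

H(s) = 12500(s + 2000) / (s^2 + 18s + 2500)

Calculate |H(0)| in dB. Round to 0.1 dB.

80.0 dB

H(0) = 12500·2000 / 2500 = 10000
20 log₁₀(10000) ≈ 80.00 dB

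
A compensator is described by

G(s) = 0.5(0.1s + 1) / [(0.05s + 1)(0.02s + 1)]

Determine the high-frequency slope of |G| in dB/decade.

Each pole contributes −20 dB/decade at high frequency; each zero contributes +20 dB/decade.
Net: 1 zero(s) − 2 pole(s) → -20 dB/decade.

-20 dB/decade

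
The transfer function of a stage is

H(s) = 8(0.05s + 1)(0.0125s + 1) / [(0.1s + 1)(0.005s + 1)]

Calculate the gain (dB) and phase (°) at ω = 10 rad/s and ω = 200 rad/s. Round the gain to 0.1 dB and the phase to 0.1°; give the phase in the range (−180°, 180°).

At ω = 10 rad/s:
zero (1 + j10·0.05) = 1 + j0.5 → |·| ≈ 1.118, ∠ ≈ 26.57°
zero (1 + j10·0.0125) = 1 + j0.125 → |·| ≈ 1.0078, ∠ ≈ 7.13°
pole (1 + j10·0.1) = 1 + j1 → |·| ≈ 1.4142, ∠ ≈ 45.00°
pole (1 + j10·0.005) = 1 + j0.05 → |·| ≈ 1.0012, ∠ ≈ 2.86°
|H| = 8 · 1.118 · 1.0078 / (1.4142 · 1.0012) ≈ 6.3661
Gain = 20 log₁₀(6.3661) ≈ 16.08 dB
∠H = (26.57° + 7.13°) − (45.00° + 2.86°) = -14.16°

At ω = 200 rad/s:
zero (1 + j200·0.05) = 1 + j10 → |·| ≈ 10.05, ∠ ≈ 84.29°
zero (1 + j200·0.0125) = 1 + j2.5 → |·| ≈ 2.6926, ∠ ≈ 68.20°
pole (1 + j200·0.1) = 1 + j20 → |·| ≈ 20.025, ∠ ≈ 87.14°
pole (1 + j200·0.005) = 1 + j1 → |·| ≈ 1.4142, ∠ ≈ 45.00°
|H| = 8 · 10.05 · 2.6926 / (20.025 · 1.4142) ≈ 7.6444
Gain = 20 log₁₀(7.6444) ≈ 17.67 dB
∠H = (84.29° + 68.20°) − (87.14° + 45.00°) = 20.35°

ω = 10: 16.1 dB, -14.2°; ω = 200: 17.7 dB, 20.4°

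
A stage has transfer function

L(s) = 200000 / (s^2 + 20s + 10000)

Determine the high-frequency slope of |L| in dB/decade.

Each pole contributes −20 dB/decade at high frequency; each zero contributes +20 dB/decade.
Net: 0 zero(s) − 2 pole(s) → -40 dB/decade.

-40 dB/decade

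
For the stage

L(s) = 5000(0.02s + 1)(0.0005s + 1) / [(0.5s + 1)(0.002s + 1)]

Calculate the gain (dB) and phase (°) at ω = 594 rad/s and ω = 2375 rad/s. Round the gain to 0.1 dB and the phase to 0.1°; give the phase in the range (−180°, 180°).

ω = 594: 42.6 dB, -38.0°; ω = 2375: 36.1 dB, -29.4°

At ω = 594 rad/s:
zero (1 + j594·0.02) = 1 + j11.88 → |·| ≈ 11.922, ∠ ≈ 85.19°
zero (1 + j594·0.0005) = 1 + j0.297 → |·| ≈ 1.0432, ∠ ≈ 16.54°
pole (1 + j594·0.5) = 1 + j297 → |·| ≈ 297, ∠ ≈ 89.81°
pole (1 + j594·0.002) = 1 + j1.188 → |·| ≈ 1.5529, ∠ ≈ 49.91°
|L| = 5000 · 11.922 · 1.0432 / (297 · 1.5529) ≈ 134.83
Gain = 20 log₁₀(134.83) ≈ 42.60 dB
∠L = (85.19° + 16.54°) − (89.81° + 49.91°) = -37.99°

At ω = 2375 rad/s:
zero (1 + j2375·0.02) = 1 + j47.5 → |·| ≈ 47.511, ∠ ≈ 88.79°
zero (1 + j2375·0.0005) = 1 + j1.1875 → |·| ≈ 1.5525, ∠ ≈ 49.90°
pole (1 + j2375·0.5) = 1 + j1187.5 → |·| ≈ 1187.5, ∠ ≈ 89.95°
pole (1 + j2375·0.002) = 1 + j4.75 → |·| ≈ 4.8541, ∠ ≈ 78.11°
|L| = 5000 · 47.511 · 1.5525 / (1187.5 · 4.8541) ≈ 63.981
Gain = 20 log₁₀(63.981) ≈ 36.12 dB
∠L = (88.79° + 49.90°) − (89.95° + 78.11°) = -29.37°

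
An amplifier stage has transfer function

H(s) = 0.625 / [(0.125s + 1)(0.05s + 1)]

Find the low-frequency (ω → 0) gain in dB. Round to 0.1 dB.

H(0) = 0.625 · 1 / 1 = 0.625
20 log₁₀(0.625) ≈ -4.08 dB

-4.1 dB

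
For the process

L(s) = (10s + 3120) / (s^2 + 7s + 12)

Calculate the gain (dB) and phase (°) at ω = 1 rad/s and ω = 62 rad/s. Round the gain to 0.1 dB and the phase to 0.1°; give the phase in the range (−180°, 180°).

Substitute s = j1:
Numerator: 10(j1) + 3120 = 3120 + j10
Denominator: (j1)^2 + 7(j1) + 12 = 11 + j7
|N| = √(3120² + 10²) ≈ 3120, ∠N ≈ 0.18°
|D| = √(11² + 7²) ≈ 13.038, ∠D ≈ 32.47°
|L| = 3120 / 13.038 ≈ 239.3
Gain = 20 log₁₀(239.3) ≈ 47.58 dB
∠L = 0.18° − 32.47° = -32.29°

Substitute s = j62:
Numerator: 10(j62) + 3120 = 3120 + j620
Denominator: (j62)^2 + 7(j62) + 12 = -3832 + j434
|N| = √(3120² + 620²) ≈ 3181, ∠N ≈ 11.24°
|D| = √(3832² + 434²) ≈ 3856.5, ∠D ≈ 173.54°
|L| = 3181 / 3856.5 ≈ 0.82484
Gain = 20 log₁₀(0.82484) ≈ -1.67 dB
∠L = 11.24° − 173.54° = -162.30°

ω = 1: 47.6 dB, -32.3°; ω = 62: -1.7 dB, -162.3°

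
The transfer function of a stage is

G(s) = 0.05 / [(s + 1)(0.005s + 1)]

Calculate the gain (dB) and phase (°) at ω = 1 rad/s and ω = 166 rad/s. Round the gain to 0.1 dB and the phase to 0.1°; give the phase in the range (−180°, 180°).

ω = 1: -29.0 dB, -45.3°; ω = 166: -72.7 dB, -129.3°

At ω = 1 rad/s:
pole (1 + j1·1) = 1 + j1 → |·| ≈ 1.4142, ∠ ≈ 45.00°
pole (1 + j1·0.005) = 1 + j0.005 → |·| ≈ 1, ∠ ≈ 0.29°
|G| = 0.05 · 1 / (1.4142 · 1) ≈ 0.035356
Gain = 20 log₁₀(0.035356) ≈ -29.03 dB
∠G = (0°) − (45.00° + 0.29°) = -45.29°

At ω = 166 rad/s:
pole (1 + j166·1) = 1 + j166 → |·| ≈ 166, ∠ ≈ 89.65°
pole (1 + j166·0.005) = 1 + j0.83 → |·| ≈ 1.2996, ∠ ≈ 39.69°
|G| = 0.05 · 1 / (166 · 1.2996) ≈ 0.00023177
Gain = 20 log₁₀(0.00023177) ≈ -72.70 dB
∠G = (0°) − (89.65° + 39.69°) = -129.34°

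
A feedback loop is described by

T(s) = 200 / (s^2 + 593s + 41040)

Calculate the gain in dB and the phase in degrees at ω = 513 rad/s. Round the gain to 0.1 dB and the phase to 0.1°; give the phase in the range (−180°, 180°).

Substitute s = j513:
Numerator: 200 = 200 + j0
Denominator: (j513)^2 + 593(j513) + 41040 = -222129 + j304209
|N| = √(200² + 0²) ≈ 200, ∠N ≈ 0.00°
|D| = √(222129² + 304209²) ≈ 3.7668e+05, ∠D ≈ 126.14°
|T| = 200 / 3.7668e+05 ≈ 0.00053095
Gain = 20 log₁₀(0.00053095) ≈ -65.50 dB
∠T = 0.00° − 126.14° = -126.14°

-65.5 dB, -126.1°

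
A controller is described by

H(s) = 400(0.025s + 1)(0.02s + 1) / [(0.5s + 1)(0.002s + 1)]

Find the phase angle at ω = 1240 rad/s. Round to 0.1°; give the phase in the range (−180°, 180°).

At ω = 1240 rad/s:
zero (1 + j1240·0.025) = 1 + j31 → |·| ≈ 31.016, ∠ ≈ 88.15°
zero (1 + j1240·0.02) = 1 + j24.8 → |·| ≈ 24.82, ∠ ≈ 87.69°
pole (1 + j1240·0.5) = 1 + j620 → |·| ≈ 620, ∠ ≈ 89.91°
pole (1 + j1240·0.002) = 1 + j2.48 → |·| ≈ 2.674, ∠ ≈ 68.04°
∠H = (88.15° + 87.69°) − (89.91° + 68.04°) = 17.89°

17.9°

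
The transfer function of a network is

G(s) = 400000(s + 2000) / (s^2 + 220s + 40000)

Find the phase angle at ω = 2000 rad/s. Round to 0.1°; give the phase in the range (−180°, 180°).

At s = jω = j2000:
zero (s+2000): 2000 + j2000 → |·| = √(2000²+2000²) = √8000000 ≈ 2828.4, ∠ = arctan(2000/2000) ≈ 45.00°
quadratic: (j2000)² + 220·j2000 + 40000 = -3960000 + j440000 → |·| ≈ 3.9844e+06, ∠ ≈ 173.66°
∠G = 45.00° − 173.66° = -128.66°

-128.7°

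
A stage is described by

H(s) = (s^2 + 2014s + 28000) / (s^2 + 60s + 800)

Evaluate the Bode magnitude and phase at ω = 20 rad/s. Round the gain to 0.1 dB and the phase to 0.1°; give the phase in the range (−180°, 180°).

31.7 dB, -16.0°

Substitute s = j20:
Numerator: (j20)^2 + 2014(j20) + 28000 = 27600 + j40280
Denominator: (j20)^2 + 60(j20) + 800 = 400 + j1200
|N| = √(27600² + 40280²) ≈ 48829, ∠N ≈ 55.58°
|D| = √(400² + 1200²) ≈ 1264.9, ∠D ≈ 71.57°
|H| = 48829 / 1264.9 ≈ 38.603
Gain = 20 log₁₀(38.603) ≈ 31.73 dB
∠H = 55.58° − 71.57° = -15.99°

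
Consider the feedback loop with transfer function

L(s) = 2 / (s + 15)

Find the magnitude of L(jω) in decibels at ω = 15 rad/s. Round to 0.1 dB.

At s = jω = j15:
pole (s+15): 15 + j15 → |·| = √(15²+15²) = √450 ≈ 21.213, ∠ = arctan(15/15) ≈ 45.00°
|L| = 2 / 21.213 ≈ 0.094282
Gain = 20 log₁₀(0.094282) ≈ -20.51 dB

-20.5 dB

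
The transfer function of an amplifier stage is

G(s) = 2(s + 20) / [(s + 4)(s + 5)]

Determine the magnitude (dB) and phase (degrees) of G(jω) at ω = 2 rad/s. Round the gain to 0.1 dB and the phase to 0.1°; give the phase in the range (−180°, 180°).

4.5 dB, -42.7°

At s = jω = j2:
zero (s+20): 20 + j2 → |·| = √(20²+2²) = √404 ≈ 20.1, ∠ = arctan(2/20) ≈ 5.71°
pole (s+4): 4 + j2 → |·| = √(4²+2²) = √20 ≈ 4.4721, ∠ = arctan(2/4) ≈ 26.57°
pole (s+5): 5 + j2 → |·| = √(5²+2²) = √29 ≈ 5.3852, ∠ = arctan(2/5) ≈ 21.80°
|G| = 2 · 20.1 / 24.083 ≈ 1.6692
Gain = 20 log₁₀(1.6692) ≈ 4.45 dB
∠G = 5.71° − 48.37° = -42.66°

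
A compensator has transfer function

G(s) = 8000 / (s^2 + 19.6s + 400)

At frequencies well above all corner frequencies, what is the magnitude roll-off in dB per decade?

Each pole contributes −20 dB/decade at high frequency; each zero contributes +20 dB/decade.
Net: 0 zero(s) − 2 pole(s) → -40 dB/decade.

-40 dB/decade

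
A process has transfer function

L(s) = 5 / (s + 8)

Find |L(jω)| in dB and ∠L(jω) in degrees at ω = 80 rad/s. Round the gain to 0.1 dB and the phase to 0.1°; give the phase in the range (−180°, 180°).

-24.1 dB, -84.3°

At s = jω = j80:
pole (s+8): 8 + j80 → |·| = √(8²+80²) = √6464 ≈ 80.399, ∠ = arctan(80/8) ≈ 84.29°
|L| = 5 / 80.399 ≈ 0.06219
Gain = 20 log₁₀(0.06219) ≈ -24.13 dB
∠L = 0.00° − 84.29° = -84.29°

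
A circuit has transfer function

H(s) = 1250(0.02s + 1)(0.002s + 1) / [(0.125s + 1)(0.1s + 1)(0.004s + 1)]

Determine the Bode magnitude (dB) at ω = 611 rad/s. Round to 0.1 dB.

5.9 dB

At ω = 611 rad/s:
zero (1 + j611·0.02) = 1 + j12.22 → |·| ≈ 12.261, ∠ ≈ 85.32°
zero (1 + j611·0.002) = 1 + j1.222 → |·| ≈ 1.579, ∠ ≈ 50.71°
pole (1 + j611·0.125) = 1 + j76.375 → |·| ≈ 76.382, ∠ ≈ 89.25°
pole (1 + j611·0.1) = 1 + j61.1 → |·| ≈ 61.108, ∠ ≈ 89.06°
pole (1 + j611·0.004) = 1 + j2.444 → |·| ≈ 2.6407, ∠ ≈ 67.75°
|H| = 1250 · 12.261 · 1.579 / (76.382 · 61.108 · 2.6407) ≈ 1.9634
Gain = 20 log₁₀(1.9634) ≈ 5.86 dB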